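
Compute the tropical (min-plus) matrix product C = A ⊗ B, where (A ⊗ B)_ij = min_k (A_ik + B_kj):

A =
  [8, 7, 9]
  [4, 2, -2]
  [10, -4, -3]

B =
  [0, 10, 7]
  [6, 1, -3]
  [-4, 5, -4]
A ⊗ B =
  [5, 8, 4]
  [-6, 3, -6]
  [-7, -3, -7]

Apply the min-plus product entry-by-entry:
  C[0][0] = min over k of (A[0][0] + B[0][0] = 8 + 0 = 8, A[0][1] + B[1][0] = 7 + 6 = 13, A[0][2] + B[2][0] = 9 + -4 = 5) = 5 (attained at k = 2)
  C[0][1] = min over k of (A[0][0] + B[0][1] = 8 + 10 = 18, A[0][1] + B[1][1] = 7 + 1 = 8, A[0][2] + B[2][1] = 9 + 5 = 14) = 8 (attained at k = 1)
  C[0][2] = min over k of (A[0][0] + B[0][2] = 8 + 7 = 15, A[0][1] + B[1][2] = 7 + -3 = 4, A[0][2] + B[2][2] = 9 + -4 = 5) = 4 (attained at k = 1)
  C[1][0] = min over k of (A[1][0] + B[0][0] = 4 + 0 = 4, A[1][1] + B[1][0] = 2 + 6 = 8, A[1][2] + B[2][0] = -2 + -4 = -6) = -6 (attained at k = 2)
  C[1][1] = min over k of (A[1][0] + B[0][1] = 4 + 10 = 14, A[1][1] + B[1][1] = 2 + 1 = 3, A[1][2] + B[2][1] = -2 + 5 = 3) = 3 (attained at k = 1)
  C[1][2] = min over k of (A[1][0] + B[0][2] = 4 + 7 = 11, A[1][1] + B[1][2] = 2 + -3 = -1, A[1][2] + B[2][2] = -2 + -4 = -6) = -6 (attained at k = 2)
  C[2][0] = min over k of (A[2][0] + B[0][0] = 10 + 0 = 10, A[2][1] + B[1][0] = -4 + 6 = 2, A[2][2] + B[2][0] = -3 + -4 = -7) = -7 (attained at k = 2)
  C[2][1] = min over k of (A[2][0] + B[0][1] = 10 + 10 = 20, A[2][1] + B[1][1] = -4 + 1 = -3, A[2][2] + B[2][1] = -3 + 5 = 2) = -3 (attained at k = 1)
  C[2][2] = min over k of (A[2][0] + B[0][2] = 10 + 7 = 17, A[2][1] + B[1][2] = -4 + -3 = -7, A[2][2] + B[2][2] = -3 + -4 = -7) = -7 (attained at k = 1)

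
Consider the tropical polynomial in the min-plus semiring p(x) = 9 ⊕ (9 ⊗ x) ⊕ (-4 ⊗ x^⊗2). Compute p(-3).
p(-3) = -10

A tropical monomial a ⊗ x^⊗i evaluates to a + i · x. Evaluating each term at x = -3:
  Term 0 contributes 9 + 0 · -3 = 9
  Term 1 contributes 9 + 1 · -3 = 6
  Term 2 contributes -4 + 2 · -3 = -10
p(-3) = ⊕ of these = min[9, 6, -10] = -10.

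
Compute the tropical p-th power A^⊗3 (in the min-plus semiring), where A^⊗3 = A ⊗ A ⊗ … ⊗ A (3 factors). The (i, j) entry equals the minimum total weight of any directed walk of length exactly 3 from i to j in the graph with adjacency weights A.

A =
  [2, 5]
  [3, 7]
A^⊗3 =
  [6, 9]
  [7, 10]

Each entry (A^⊗3)_ij equals the minimum over all length-3 walks i = v_0 → v_1 → … → v_3 = j of Σ_t A[v_t][v_{t+1}]. For example, for (i, j) = (0, 1) we minimise over 4 possible intermediate vertex sequences; the minimum is 9, attained along the walk 0 → 0 → 0 → 1.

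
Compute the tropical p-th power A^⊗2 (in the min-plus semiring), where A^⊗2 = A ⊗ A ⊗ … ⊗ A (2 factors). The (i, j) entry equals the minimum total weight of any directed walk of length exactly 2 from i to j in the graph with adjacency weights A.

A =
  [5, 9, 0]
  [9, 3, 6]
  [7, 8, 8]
A^⊗2 =
  [7, 8, 5]
  [12, 6, 9]
  [12, 11, 7]

Each entry (A^⊗2)_ij equals the minimum over all length-2 walks i = v_0 → v_1 → … → v_2 = j of Σ_t A[v_t][v_{t+1}]. For example, for (i, j) = (0, 2) we minimise over 3 possible intermediate vertex sequences; the minimum is 5, attained along the walk 0 → 0 → 2.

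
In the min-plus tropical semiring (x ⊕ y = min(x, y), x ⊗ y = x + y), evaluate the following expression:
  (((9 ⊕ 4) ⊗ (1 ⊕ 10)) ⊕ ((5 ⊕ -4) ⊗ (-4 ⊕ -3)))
(((9 ⊕ 4) ⊗ (1 ⊕ 10)) ⊕ ((5 ⊕ -4) ⊗ (-4 ⊕ -3))) = -8

Expand innermost to outermost. Recall ⊕ takes the minimum of its arguments and ⊗ takes their sum. Working out the expression (((9 ⊕ 4) ⊗ (1 ⊕ 10)) ⊕ ((5 ⊕ -4) ⊗ (-4 ⊕ -3))) gives -8.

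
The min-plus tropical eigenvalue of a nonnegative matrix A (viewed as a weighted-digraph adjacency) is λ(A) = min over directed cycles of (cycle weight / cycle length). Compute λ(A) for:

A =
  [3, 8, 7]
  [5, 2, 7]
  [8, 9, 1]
λ(A) = 1

Enumerate directed cycles and compute their means (weight / length). Sample:
  cycle 0 → 0: weight = 3, length = 1, mean = 3/1 ≈ 3.000
  cycle 1 → 1: weight = 2, length = 1, mean = 2/1 ≈ 2.000
  cycle 2 → 2: weight = 1, length = 1, mean = 1/1 ≈ 1.000
  cycle 0 → 1 → 0: weight = 13, length = 2, mean = 13/2 ≈ 6.500
  cycle 0 → 2 → 0: weight = 15, length = 2, mean = 15/2 ≈ 7.500
  cycle 1 → 0 → 1: weight = 13, length = 2, mean = 13/2 ≈ 6.500
Minimum mean = 1.000, attained e.g. along the cycle 2 → 2 with weight 1 and length 1. So λ(A) = 1/1 = 1.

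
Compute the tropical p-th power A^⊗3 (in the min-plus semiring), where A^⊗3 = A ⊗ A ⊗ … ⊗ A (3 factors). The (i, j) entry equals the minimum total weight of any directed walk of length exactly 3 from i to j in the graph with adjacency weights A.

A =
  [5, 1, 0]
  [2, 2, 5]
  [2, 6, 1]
A^⊗3 =
  [3, 3, 2]
  [4, 5, 3]
  [4, 4, 3]

Each entry (A^⊗3)_ij equals the minimum over all length-3 walks i = v_0 → v_1 → … → v_3 = j of Σ_t A[v_t][v_{t+1}]. For example, for (i, j) = (0, 2) we minimise over 9 possible intermediate vertex sequences; the minimum is 2, attained along the walk 0 → 2 → 0 → 2.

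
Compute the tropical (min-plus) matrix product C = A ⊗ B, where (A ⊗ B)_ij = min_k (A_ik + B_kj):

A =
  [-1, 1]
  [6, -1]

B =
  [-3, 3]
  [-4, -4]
A ⊗ B =
  [-4, -3]
  [-5, -5]

Apply the min-plus product entry-by-entry:
  C[0][0] = min over k of (A[0][0] + B[0][0] = -1 + -3 = -4, A[0][1] + B[1][0] = 1 + -4 = -3) = -4 (attained at k = 0)
  C[0][1] = min over k of (A[0][0] + B[0][1] = -1 + 3 = 2, A[0][1] + B[1][1] = 1 + -4 = -3) = -3 (attained at k = 1)
  C[1][0] = min over k of (A[1][0] + B[0][0] = 6 + -3 = 3, A[1][1] + B[1][0] = -1 + -4 = -5) = -5 (attained at k = 1)
  C[1][1] = min over k of (A[1][0] + B[0][1] = 6 + 3 = 9, A[1][1] + B[1][1] = -1 + -4 = -5) = -5 (attained at k = 1)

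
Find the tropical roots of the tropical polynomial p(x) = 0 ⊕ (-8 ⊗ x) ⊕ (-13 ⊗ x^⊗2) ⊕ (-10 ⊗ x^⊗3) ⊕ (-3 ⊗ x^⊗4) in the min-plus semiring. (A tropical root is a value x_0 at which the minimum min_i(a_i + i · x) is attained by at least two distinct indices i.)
Roots: {-7, -3, 5, 8}

Each tropical root is a break point of the lower envelope of the lines y = a_i + i · x (there are 5 lines, with slopes 0, 1, ..., 4). Only the lines that attain the minimum somewhere contribute to roots; other lines are dominated. Here the surviving (envelope) indices are i = 4, i = 3, i = 2, i = 1, i = 0.
Intersections between consecutive envelope lines give the roots: for adjacent envelope indices i < j the intersection is x = (a_i − a_j) / (j − i). Reading off the sorted break points: {-7, -3, 5, 8}.
Verification: at each break x_0, at least two indices attain the minimum of min_i(a_i + i · x_0).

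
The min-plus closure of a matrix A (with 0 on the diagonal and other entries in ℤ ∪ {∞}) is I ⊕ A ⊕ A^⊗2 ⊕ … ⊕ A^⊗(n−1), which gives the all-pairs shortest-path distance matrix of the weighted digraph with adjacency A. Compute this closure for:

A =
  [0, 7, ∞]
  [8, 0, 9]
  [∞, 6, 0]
Closure =
  [0, 7, 16]
  [8, 0, 9]
  [14, 6, 0]

This is the Floyd-Warshall all-pairs shortest-path computation. For each intermediate vertex k = 0, 1, …, 2, update dist[i][j] ← min(dist[i][j], dist[i][k] + dist[k][j]). The final matrix gives, for each (i, j), the minimum total weight of any directed path from i to j (possibly empty when i = j).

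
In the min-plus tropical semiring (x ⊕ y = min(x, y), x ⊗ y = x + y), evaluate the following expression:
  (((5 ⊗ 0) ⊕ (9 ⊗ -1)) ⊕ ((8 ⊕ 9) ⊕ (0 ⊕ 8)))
(((5 ⊗ 0) ⊕ (9 ⊗ -1)) ⊕ ((8 ⊕ 9) ⊕ (0 ⊕ 8))) = 0

Expand innermost to outermost. Recall ⊕ takes the minimum of its arguments and ⊗ takes their sum. Working out the expression (((5 ⊗ 0) ⊕ (9 ⊗ -1)) ⊕ ((8 ⊕ 9) ⊕ (0 ⊕ 8))) gives 0.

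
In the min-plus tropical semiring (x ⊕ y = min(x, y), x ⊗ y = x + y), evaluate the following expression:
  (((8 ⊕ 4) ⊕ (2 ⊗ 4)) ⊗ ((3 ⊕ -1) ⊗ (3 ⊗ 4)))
(((8 ⊕ 4) ⊕ (2 ⊗ 4)) ⊗ ((3 ⊕ -1) ⊗ (3 ⊗ 4))) = 10

Expand innermost to outermost. Recall ⊕ takes the minimum of its arguments and ⊗ takes their sum. Working out the expression (((8 ⊕ 4) ⊕ (2 ⊗ 4)) ⊗ ((3 ⊕ -1) ⊗ (3 ⊗ 4))) gives 10.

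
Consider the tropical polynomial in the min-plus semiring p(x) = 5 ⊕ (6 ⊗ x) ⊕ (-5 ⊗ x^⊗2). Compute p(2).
p(2) = -1

A tropical monomial a ⊗ x^⊗i evaluates to a + i · x. Evaluating each term at x = 2:
  Term 0 contributes 5 + 0 · 2 = 5
  Term 1 contributes 6 + 1 · 2 = 8
  Term 2 contributes -5 + 2 · 2 = -1
p(2) = ⊕ of these = min[5, 8, -1] = -1.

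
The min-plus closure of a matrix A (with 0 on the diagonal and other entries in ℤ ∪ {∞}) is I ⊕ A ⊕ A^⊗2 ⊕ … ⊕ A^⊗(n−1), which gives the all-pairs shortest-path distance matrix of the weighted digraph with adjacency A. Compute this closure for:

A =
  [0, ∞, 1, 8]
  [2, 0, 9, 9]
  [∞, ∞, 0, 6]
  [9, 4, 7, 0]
Closure =
  [0, 11, 1, 7]
  [2, 0, 3, 9]
  [12, 10, 0, 6]
  [6, 4, 7, 0]

This is the Floyd-Warshall all-pairs shortest-path computation. For each intermediate vertex k = 0, 1, …, 3, update dist[i][j] ← min(dist[i][j], dist[i][k] + dist[k][j]). The final matrix gives, for each (i, j), the minimum total weight of any directed path from i to j (possibly empty when i = j).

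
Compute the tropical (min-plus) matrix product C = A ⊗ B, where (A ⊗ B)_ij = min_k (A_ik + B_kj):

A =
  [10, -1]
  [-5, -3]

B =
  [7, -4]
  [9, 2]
A ⊗ B =
  [8, 1]
  [2, -9]

Apply the min-plus product entry-by-entry:
  C[0][0] = min over k of (A[0][0] + B[0][0] = 10 + 7 = 17, A[0][1] + B[1][0] = -1 + 9 = 8) = 8 (attained at k = 1)
  C[0][1] = min over k of (A[0][0] + B[0][1] = 10 + -4 = 6, A[0][1] + B[1][1] = -1 + 2 = 1) = 1 (attained at k = 1)
  C[1][0] = min over k of (A[1][0] + B[0][0] = -5 + 7 = 2, A[1][1] + B[1][0] = -3 + 9 = 6) = 2 (attained at k = 0)
  C[1][1] = min over k of (A[1][0] + B[0][1] = -5 + -4 = -9, A[1][1] + B[1][1] = -3 + 2 = -1) = -9 (attained at k = 0)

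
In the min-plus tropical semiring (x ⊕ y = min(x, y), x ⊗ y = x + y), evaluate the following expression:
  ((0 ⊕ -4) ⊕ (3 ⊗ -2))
((0 ⊕ -4) ⊕ (3 ⊗ -2)) = -4

Expand innermost to outermost. Recall ⊕ takes the minimum of its arguments and ⊗ takes their sum. Working out the expression ((0 ⊕ -4) ⊕ (3 ⊗ -2)) gives -4.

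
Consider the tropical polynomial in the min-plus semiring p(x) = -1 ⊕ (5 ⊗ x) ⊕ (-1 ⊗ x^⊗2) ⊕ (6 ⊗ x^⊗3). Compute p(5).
p(5) = -1

A tropical monomial a ⊗ x^⊗i evaluates to a + i · x. Evaluating each term at x = 5:
  Term 0 contributes -1 + 0 · 5 = -1
  Term 1 contributes 5 + 1 · 5 = 10
  Term 2 contributes -1 + 2 · 5 = 9
  Term 3 contributes 6 + 3 · 5 = 21
p(5) = ⊕ of these = min[-1, 10, 9, 21] = -1.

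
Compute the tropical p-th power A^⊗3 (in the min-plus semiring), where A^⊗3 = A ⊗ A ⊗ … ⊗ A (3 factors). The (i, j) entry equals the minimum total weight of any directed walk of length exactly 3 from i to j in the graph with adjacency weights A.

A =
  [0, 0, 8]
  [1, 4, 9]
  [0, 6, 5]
A^⊗3 =
  [0, 0, 8]
  [1, 1, 9]
  [0, 0, 8]

Each entry (A^⊗3)_ij equals the minimum over all length-3 walks i = v_0 → v_1 → … → v_3 = j of Σ_t A[v_t][v_{t+1}]. For example, for (i, j) = (0, 2) we minimise over 9 possible intermediate vertex sequences; the minimum is 8, attained along the walk 0 → 0 → 0 → 2.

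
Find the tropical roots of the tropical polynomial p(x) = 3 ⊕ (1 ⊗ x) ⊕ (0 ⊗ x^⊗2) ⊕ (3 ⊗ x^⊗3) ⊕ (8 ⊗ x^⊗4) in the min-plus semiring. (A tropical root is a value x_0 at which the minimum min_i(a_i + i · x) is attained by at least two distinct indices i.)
Roots: {-5, -3, 1, 2}

Each tropical root is a break point of the lower envelope of the lines y = a_i + i · x (there are 5 lines, with slopes 0, 1, ..., 4). Only the lines that attain the minimum somewhere contribute to roots; other lines are dominated. Here the surviving (envelope) indices are i = 4, i = 3, i = 2, i = 1, i = 0.
Intersections between consecutive envelope lines give the roots: for adjacent envelope indices i < j the intersection is x = (a_i − a_j) / (j − i). Reading off the sorted break points: {-5, -3, 1, 2}.
Verification: at each break x_0, at least two indices attain the minimum of min_i(a_i + i · x_0).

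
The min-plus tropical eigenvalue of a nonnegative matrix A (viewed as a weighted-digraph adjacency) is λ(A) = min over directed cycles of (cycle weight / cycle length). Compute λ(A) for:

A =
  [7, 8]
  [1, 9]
λ(A) = 9/2

Enumerate directed cycles and compute their means (weight / length). Sample:
  cycle 0 → 0: weight = 7, length = 1, mean = 7/1 ≈ 7.000
  cycle 1 → 1: weight = 9, length = 1, mean = 9/1 ≈ 9.000
  cycle 0 → 1 → 0: weight = 9, length = 2, mean = 9/2 ≈ 4.500
  cycle 1 → 0 → 1: weight = 9, length = 2, mean = 9/2 ≈ 4.500
Minimum mean = 4.500, attained e.g. along the cycle 0 → 1 → 0 with weight 9 and length 2. So λ(A) = 9/2 = 9/2.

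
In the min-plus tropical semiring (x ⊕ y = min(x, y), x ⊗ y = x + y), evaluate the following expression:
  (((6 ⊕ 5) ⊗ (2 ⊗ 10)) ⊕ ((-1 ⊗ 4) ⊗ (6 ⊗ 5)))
(((6 ⊕ 5) ⊗ (2 ⊗ 10)) ⊕ ((-1 ⊗ 4) ⊗ (6 ⊗ 5))) = 14

Expand innermost to outermost. Recall ⊕ takes the minimum of its arguments and ⊗ takes their sum. Working out the expression (((6 ⊕ 5) ⊗ (2 ⊗ 10)) ⊕ ((-1 ⊗ 4) ⊗ (6 ⊗ 5))) gives 14.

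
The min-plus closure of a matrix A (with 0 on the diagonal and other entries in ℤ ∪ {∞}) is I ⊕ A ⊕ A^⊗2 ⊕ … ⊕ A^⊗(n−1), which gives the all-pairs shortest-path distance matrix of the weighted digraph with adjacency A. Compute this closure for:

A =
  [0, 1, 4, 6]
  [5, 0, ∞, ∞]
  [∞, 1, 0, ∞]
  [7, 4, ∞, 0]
Closure =
  [0, 1, 4, 6]
  [5, 0, 9, 11]
  [6, 1, 0, 12]
  [7, 4, 11, 0]

This is the Floyd-Warshall all-pairs shortest-path computation. For each intermediate vertex k = 0, 1, …, 3, update dist[i][j] ← min(dist[i][j], dist[i][k] + dist[k][j]). The final matrix gives, for each (i, j), the minimum total weight of any directed path from i to j (possibly empty when i = j).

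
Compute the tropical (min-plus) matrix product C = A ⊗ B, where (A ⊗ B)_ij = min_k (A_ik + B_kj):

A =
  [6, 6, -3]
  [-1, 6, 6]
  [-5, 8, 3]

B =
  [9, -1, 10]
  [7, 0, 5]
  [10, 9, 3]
A ⊗ B =
  [7, 5, 0]
  [8, -2, 9]
  [4, -6, 5]

Apply the min-plus product entry-by-entry:
  C[0][0] = min over k of (A[0][0] + B[0][0] = 6 + 9 = 15, A[0][1] + B[1][0] = 6 + 7 = 13, A[0][2] + B[2][0] = -3 + 10 = 7) = 7 (attained at k = 2)
  C[0][1] = min over k of (A[0][0] + B[0][1] = 6 + -1 = 5, A[0][1] + B[1][1] = 6 + 0 = 6, A[0][2] + B[2][1] = -3 + 9 = 6) = 5 (attained at k = 0)
  C[0][2] = min over k of (A[0][0] + B[0][2] = 6 + 10 = 16, A[0][1] + B[1][2] = 6 + 5 = 11, A[0][2] + B[2][2] = -3 + 3 = 0) = 0 (attained at k = 2)
  C[1][0] = min over k of (A[1][0] + B[0][0] = -1 + 9 = 8, A[1][1] + B[1][0] = 6 + 7 = 13, A[1][2] + B[2][0] = 6 + 10 = 16) = 8 (attained at k = 0)
  C[1][1] = min over k of (A[1][0] + B[0][1] = -1 + -1 = -2, A[1][1] + B[1][1] = 6 + 0 = 6, A[1][2] + B[2][1] = 6 + 9 = 15) = -2 (attained at k = 0)
  C[1][2] = min over k of (A[1][0] + B[0][2] = -1 + 10 = 9, A[1][1] + B[1][2] = 6 + 5 = 11, A[1][2] + B[2][2] = 6 + 3 = 9) = 9 (attained at k = 0)
  C[2][0] = min over k of (A[2][0] + B[0][0] = -5 + 9 = 4, A[2][1] + B[1][0] = 8 + 7 = 15, A[2][2] + B[2][0] = 3 + 10 = 13) = 4 (attained at k = 0)
  C[2][1] = min over k of (A[2][0] + B[0][1] = -5 + -1 = -6, A[2][1] + B[1][1] = 8 + 0 = 8, A[2][2] + B[2][1] = 3 + 9 = 12) = -6 (attained at k = 0)
  C[2][2] = min over k of (A[2][0] + B[0][2] = -5 + 10 = 5, A[2][1] + B[1][2] = 8 + 5 = 13, A[2][2] + B[2][2] = 3 + 3 = 6) = 5 (attained at k = 0)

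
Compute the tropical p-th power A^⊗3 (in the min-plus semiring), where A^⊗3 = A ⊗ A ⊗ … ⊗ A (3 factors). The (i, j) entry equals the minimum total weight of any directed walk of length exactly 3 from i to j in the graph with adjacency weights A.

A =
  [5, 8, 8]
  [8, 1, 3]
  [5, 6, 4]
A^⊗3 =
  [15, 10, 12]
  [9, 3, 5]
  [13, 8, 10]

Each entry (A^⊗3)_ij equals the minimum over all length-3 walks i = v_0 → v_1 → … → v_3 = j of Σ_t A[v_t][v_{t+1}]. For example, for (i, j) = (0, 2) we minimise over 9 possible intermediate vertex sequences; the minimum is 12, attained along the walk 0 → 1 → 1 → 2.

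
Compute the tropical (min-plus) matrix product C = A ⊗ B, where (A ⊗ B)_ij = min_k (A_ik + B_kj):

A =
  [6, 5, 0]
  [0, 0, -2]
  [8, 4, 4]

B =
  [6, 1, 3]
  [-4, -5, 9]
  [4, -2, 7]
A ⊗ B =
  [1, -2, 7]
  [-4, -5, 3]
  [0, -1, 11]

Apply the min-plus product entry-by-entry:
  C[0][0] = min over k of (A[0][0] + B[0][0] = 6 + 6 = 12, A[0][1] + B[1][0] = 5 + -4 = 1, A[0][2] + B[2][0] = 0 + 4 = 4) = 1 (attained at k = 1)
  C[0][1] = min over k of (A[0][0] + B[0][1] = 6 + 1 = 7, A[0][1] + B[1][1] = 5 + -5 = 0, A[0][2] + B[2][1] = 0 + -2 = -2) = -2 (attained at k = 2)
  C[0][2] = min over k of (A[0][0] + B[0][2] = 6 + 3 = 9, A[0][1] + B[1][2] = 5 + 9 = 14, A[0][2] + B[2][2] = 0 + 7 = 7) = 7 (attained at k = 2)
  C[1][0] = min over k of (A[1][0] + B[0][0] = 0 + 6 = 6, A[1][1] + B[1][0] = 0 + -4 = -4, A[1][2] + B[2][0] = -2 + 4 = 2) = -4 (attained at k = 1)
  C[1][1] = min over k of (A[1][0] + B[0][1] = 0 + 1 = 1, A[1][1] + B[1][1] = 0 + -5 = -5, A[1][2] + B[2][1] = -2 + -2 = -4) = -5 (attained at k = 1)
  C[1][2] = min over k of (A[1][0] + B[0][2] = 0 + 3 = 3, A[1][1] + B[1][2] = 0 + 9 = 9, A[1][2] + B[2][2] = -2 + 7 = 5) = 3 (attained at k = 0)
  C[2][0] = min over k of (A[2][0] + B[0][0] = 8 + 6 = 14, A[2][1] + B[1][0] = 4 + -4 = 0, A[2][2] + B[2][0] = 4 + 4 = 8) = 0 (attained at k = 1)
  C[2][1] = min over k of (A[2][0] + B[0][1] = 8 + 1 = 9, A[2][1] + B[1][1] = 4 + -5 = -1, A[2][2] + B[2][1] = 4 + -2 = 2) = -1 (attained at k = 1)
  C[2][2] = min over k of (A[2][0] + B[0][2] = 8 + 3 = 11, A[2][1] + B[1][2] = 4 + 9 = 13, A[2][2] + B[2][2] = 4 + 7 = 11) = 11 (attained at k = 0)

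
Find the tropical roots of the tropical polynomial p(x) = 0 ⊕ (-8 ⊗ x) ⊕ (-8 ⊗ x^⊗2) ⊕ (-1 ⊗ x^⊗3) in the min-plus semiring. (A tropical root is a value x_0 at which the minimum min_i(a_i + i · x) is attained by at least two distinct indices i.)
Roots: {-7, 0, 8}

Each tropical root is a break point of the lower envelope of the lines y = a_i + i · x (there are 4 lines, with slopes 0, 1, ..., 3). Only the lines that attain the minimum somewhere contribute to roots; other lines are dominated. Here the surviving (envelope) indices are i = 3, i = 2, i = 1, i = 0.
Intersections between consecutive envelope lines give the roots: for adjacent envelope indices i < j the intersection is x = (a_i − a_j) / (j − i). Reading off the sorted break points: {-7, 0, 8}.
Verification: at each break x_0, at least two indices attain the minimum of min_i(a_i + i · x_0).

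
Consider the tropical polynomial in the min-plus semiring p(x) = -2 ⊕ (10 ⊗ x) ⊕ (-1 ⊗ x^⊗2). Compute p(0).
p(0) = -2

A tropical monomial a ⊗ x^⊗i evaluates to a + i · x. Evaluating each term at x = 0:
  Term 0 contributes -2 + 0 · 0 = -2
  Term 1 contributes 10 + 1 · 0 = 10
  Term 2 contributes -1 + 2 · 0 = -1
p(0) = ⊕ of these = min[-2, 10, -1] = -2.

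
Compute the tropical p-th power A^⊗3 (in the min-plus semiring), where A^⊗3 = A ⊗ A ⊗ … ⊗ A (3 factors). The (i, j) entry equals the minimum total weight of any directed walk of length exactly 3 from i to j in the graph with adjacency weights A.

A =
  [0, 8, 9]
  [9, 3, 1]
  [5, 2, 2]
A^⊗3 =
  [0, 8, 9]
  [6, 5, 4]
  [5, 5, 5]

Each entry (A^⊗3)_ij equals the minimum over all length-3 walks i = v_0 → v_1 → … → v_3 = j of Σ_t A[v_t][v_{t+1}]. For example, for (i, j) = (0, 2) we minimise over 9 possible intermediate vertex sequences; the minimum is 9, attained along the walk 0 → 0 → 0 → 2.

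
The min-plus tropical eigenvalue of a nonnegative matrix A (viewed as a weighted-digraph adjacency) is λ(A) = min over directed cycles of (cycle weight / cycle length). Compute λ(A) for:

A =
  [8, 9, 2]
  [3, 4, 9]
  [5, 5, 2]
λ(A) = 2

Enumerate directed cycles and compute their means (weight / length). Sample:
  cycle 0 → 0: weight = 8, length = 1, mean = 8/1 ≈ 8.000
  cycle 1 → 1: weight = 4, length = 1, mean = 4/1 ≈ 4.000
  cycle 2 → 2: weight = 2, length = 1, mean = 2/1 ≈ 2.000
  cycle 0 → 1 → 0: weight = 12, length = 2, mean = 12/2 ≈ 6.000
  cycle 0 → 2 → 0: weight = 7, length = 2, mean = 7/2 ≈ 3.500
  cycle 1 → 0 → 1: weight = 12, length = 2, mean = 12/2 ≈ 6.000
Minimum mean = 2.000, attained e.g. along the cycle 2 → 2 with weight 2 and length 1. So λ(A) = 2/1 = 2.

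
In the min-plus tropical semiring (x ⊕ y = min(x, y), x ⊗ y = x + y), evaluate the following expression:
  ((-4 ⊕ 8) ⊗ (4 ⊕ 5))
((-4 ⊕ 8) ⊗ (4 ⊕ 5)) = 0

Expand innermost to outermost. Recall ⊕ takes the minimum of its arguments and ⊗ takes their sum. Working out the expression ((-4 ⊕ 8) ⊗ (4 ⊕ 5)) gives 0.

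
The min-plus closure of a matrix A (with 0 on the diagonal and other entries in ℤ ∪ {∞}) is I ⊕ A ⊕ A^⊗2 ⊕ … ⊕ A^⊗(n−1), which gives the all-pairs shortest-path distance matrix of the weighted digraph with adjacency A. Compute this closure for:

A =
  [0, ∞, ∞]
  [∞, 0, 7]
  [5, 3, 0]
Closure =
  [0, ∞, ∞]
  [12, 0, 7]
  [5, 3, 0]

This is the Floyd-Warshall all-pairs shortest-path computation. For each intermediate vertex k = 0, 1, …, 2, update dist[i][j] ← min(dist[i][j], dist[i][k] + dist[k][j]). The final matrix gives, for each (i, j), the minimum total weight of any directed path from i to j (possibly empty when i = j).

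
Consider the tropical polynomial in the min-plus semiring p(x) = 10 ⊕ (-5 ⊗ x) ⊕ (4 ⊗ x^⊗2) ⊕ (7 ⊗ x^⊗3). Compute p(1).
p(1) = -4

A tropical monomial a ⊗ x^⊗i evaluates to a + i · x. Evaluating each term at x = 1:
  Term 0 contributes 10 + 0 · 1 = 10
  Term 1 contributes -5 + 1 · 1 = -4
  Term 2 contributes 4 + 2 · 1 = 6
  Term 3 contributes 7 + 3 · 1 = 10
p(1) = ⊕ of these = min[10, -4, 6, 10] = -4.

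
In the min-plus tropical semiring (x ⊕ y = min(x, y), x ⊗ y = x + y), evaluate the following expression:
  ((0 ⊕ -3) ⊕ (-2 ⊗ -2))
((0 ⊕ -3) ⊕ (-2 ⊗ -2)) = -4

Expand innermost to outermost. Recall ⊕ takes the minimum of its arguments and ⊗ takes their sum. Working out the expression ((0 ⊕ -3) ⊕ (-2 ⊗ -2)) gives -4.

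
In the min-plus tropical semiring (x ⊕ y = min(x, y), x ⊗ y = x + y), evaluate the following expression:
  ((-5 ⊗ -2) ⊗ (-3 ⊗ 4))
((-5 ⊗ -2) ⊗ (-3 ⊗ 4)) = -6

Expand innermost to outermost. Recall ⊕ takes the minimum of its arguments and ⊗ takes their sum. Working out the expression ((-5 ⊗ -2) ⊗ (-3 ⊗ 4)) gives -6.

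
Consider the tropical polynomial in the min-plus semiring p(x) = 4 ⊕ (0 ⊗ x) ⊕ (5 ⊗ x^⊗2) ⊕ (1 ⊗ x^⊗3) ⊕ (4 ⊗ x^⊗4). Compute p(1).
p(1) = 1

A tropical monomial a ⊗ x^⊗i evaluates to a + i · x. Evaluating each term at x = 1:
  Term 0 contributes 4 + 0 · 1 = 4
  Term 1 contributes 0 + 1 · 1 = 1
  Term 2 contributes 5 + 2 · 1 = 7
  Term 3 contributes 1 + 3 · 1 = 4
  Term 4 contributes 4 + 4 · 1 = 8
p(1) = ⊕ of these = min[4, 1, 7, 4, 8] = 1.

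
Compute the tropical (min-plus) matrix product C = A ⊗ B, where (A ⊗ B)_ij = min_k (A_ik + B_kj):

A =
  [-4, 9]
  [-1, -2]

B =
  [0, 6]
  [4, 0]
A ⊗ B =
  [-4, 2]
  [-1, -2]

Apply the min-plus product entry-by-entry:
  C[0][0] = min over k of (A[0][0] + B[0][0] = -4 + 0 = -4, A[0][1] + B[1][0] = 9 + 4 = 13) = -4 (attained at k = 0)
  C[0][1] = min over k of (A[0][0] + B[0][1] = -4 + 6 = 2, A[0][1] + B[1][1] = 9 + 0 = 9) = 2 (attained at k = 0)
  C[1][0] = min over k of (A[1][0] + B[0][0] = -1 + 0 = -1, A[1][1] + B[1][0] = -2 + 4 = 2) = -1 (attained at k = 0)
  C[1][1] = min over k of (A[1][0] + B[0][1] = -1 + 6 = 5, A[1][1] + B[1][1] = -2 + 0 = -2) = -2 (attained at k = 1)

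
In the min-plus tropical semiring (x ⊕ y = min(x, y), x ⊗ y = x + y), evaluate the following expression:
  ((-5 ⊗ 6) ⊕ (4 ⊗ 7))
((-5 ⊗ 6) ⊕ (4 ⊗ 7)) = 1

Expand innermost to outermost. Recall ⊕ takes the minimum of its arguments and ⊗ takes their sum. Working out the expression ((-5 ⊗ 6) ⊕ (4 ⊗ 7)) gives 1.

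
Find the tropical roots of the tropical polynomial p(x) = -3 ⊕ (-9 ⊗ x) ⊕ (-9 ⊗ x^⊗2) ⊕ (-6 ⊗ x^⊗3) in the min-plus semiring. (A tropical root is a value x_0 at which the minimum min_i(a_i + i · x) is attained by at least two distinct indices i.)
Roots: {-3, 0, 6}

Each tropical root is a break point of the lower envelope of the lines y = a_i + i · x (there are 4 lines, with slopes 0, 1, ..., 3). Only the lines that attain the minimum somewhere contribute to roots; other lines are dominated. Here the surviving (envelope) indices are i = 3, i = 2, i = 1, i = 0.
Intersections between consecutive envelope lines give the roots: for adjacent envelope indices i < j the intersection is x = (a_i − a_j) / (j − i). Reading off the sorted break points: {-3, 0, 6}.
Verification: at each break x_0, at least two indices attain the minimum of min_i(a_i + i · x_0).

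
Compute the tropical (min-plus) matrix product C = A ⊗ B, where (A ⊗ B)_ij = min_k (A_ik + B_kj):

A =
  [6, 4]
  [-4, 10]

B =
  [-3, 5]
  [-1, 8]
A ⊗ B =
  [3, 11]
  [-7, 1]

Apply the min-plus product entry-by-entry:
  C[0][0] = min over k of (A[0][0] + B[0][0] = 6 + -3 = 3, A[0][1] + B[1][0] = 4 + -1 = 3) = 3 (attained at k = 0)
  C[0][1] = min over k of (A[0][0] + B[0][1] = 6 + 5 = 11, A[0][1] + B[1][1] = 4 + 8 = 12) = 11 (attained at k = 0)
  C[1][0] = min over k of (A[1][0] + B[0][0] = -4 + -3 = -7, A[1][1] + B[1][0] = 10 + -1 = 9) = -7 (attained at k = 0)
  C[1][1] = min over k of (A[1][0] + B[0][1] = -4 + 5 = 1, A[1][1] + B[1][1] = 10 + 8 = 18) = 1 (attained at k = 0)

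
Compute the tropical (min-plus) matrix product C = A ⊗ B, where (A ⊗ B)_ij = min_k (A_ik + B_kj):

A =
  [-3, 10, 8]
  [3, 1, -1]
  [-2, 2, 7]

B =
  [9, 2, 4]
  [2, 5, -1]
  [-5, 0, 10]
A ⊗ B =
  [3, -1, 1]
  [-6, -1, 0]
  [2, 0, 1]

Apply the min-plus product entry-by-entry:
  C[0][0] = min over k of (A[0][0] + B[0][0] = -3 + 9 = 6, A[0][1] + B[1][0] = 10 + 2 = 12, A[0][2] + B[2][0] = 8 + -5 = 3) = 3 (attained at k = 2)
  C[0][1] = min over k of (A[0][0] + B[0][1] = -3 + 2 = -1, A[0][1] + B[1][1] = 10 + 5 = 15, A[0][2] + B[2][1] = 8 + 0 = 8) = -1 (attained at k = 0)
  C[0][2] = min over k of (A[0][0] + B[0][2] = -3 + 4 = 1, A[0][1] + B[1][2] = 10 + -1 = 9, A[0][2] + B[2][2] = 8 + 10 = 18) = 1 (attained at k = 0)
  C[1][0] = min over k of (A[1][0] + B[0][0] = 3 + 9 = 12, A[1][1] + B[1][0] = 1 + 2 = 3, A[1][2] + B[2][0] = -1 + -5 = -6) = -6 (attained at k = 2)
  C[1][1] = min over k of (A[1][0] + B[0][1] = 3 + 2 = 5, A[1][1] + B[1][1] = 1 + 5 = 6, A[1][2] + B[2][1] = -1 + 0 = -1) = -1 (attained at k = 2)
  C[1][2] = min over k of (A[1][0] + B[0][2] = 3 + 4 = 7, A[1][1] + B[1][2] = 1 + -1 = 0, A[1][2] + B[2][2] = -1 + 10 = 9) = 0 (attained at k = 1)
  C[2][0] = min over k of (A[2][0] + B[0][0] = -2 + 9 = 7, A[2][1] + B[1][0] = 2 + 2 = 4, A[2][2] + B[2][0] = 7 + -5 = 2) = 2 (attained at k = 2)
  C[2][1] = min over k of (A[2][0] + B[0][1] = -2 + 2 = 0, A[2][1] + B[1][1] = 2 + 5 = 7, A[2][2] + B[2][1] = 7 + 0 = 7) = 0 (attained at k = 0)
  C[2][2] = min over k of (A[2][0] + B[0][2] = -2 + 4 = 2, A[2][1] + B[1][2] = 2 + -1 = 1, A[2][2] + B[2][2] = 7 + 10 = 17) = 1 (attained at k = 1)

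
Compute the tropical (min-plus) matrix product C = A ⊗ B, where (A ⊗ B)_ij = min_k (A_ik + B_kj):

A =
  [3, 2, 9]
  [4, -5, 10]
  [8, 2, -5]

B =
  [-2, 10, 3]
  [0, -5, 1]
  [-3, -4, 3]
A ⊗ B =
  [1, -3, 3]
  [-5, -10, -4]
  [-8, -9, -2]

Apply the min-plus product entry-by-entry:
  C[0][0] = min over k of (A[0][0] + B[0][0] = 3 + -2 = 1, A[0][1] + B[1][0] = 2 + 0 = 2, A[0][2] + B[2][0] = 9 + -3 = 6) = 1 (attained at k = 0)
  C[0][1] = min over k of (A[0][0] + B[0][1] = 3 + 10 = 13, A[0][1] + B[1][1] = 2 + -5 = -3, A[0][2] + B[2][1] = 9 + -4 = 5) = -3 (attained at k = 1)
  C[0][2] = min over k of (A[0][0] + B[0][2] = 3 + 3 = 6, A[0][1] + B[1][2] = 2 + 1 = 3, A[0][2] + B[2][2] = 9 + 3 = 12) = 3 (attained at k = 1)
  C[1][0] = min over k of (A[1][0] + B[0][0] = 4 + -2 = 2, A[1][1] + B[1][0] = -5 + 0 = -5, A[1][2] + B[2][0] = 10 + -3 = 7) = -5 (attained at k = 1)
  C[1][1] = min over k of (A[1][0] + B[0][1] = 4 + 10 = 14, A[1][1] + B[1][1] = -5 + -5 = -10, A[1][2] + B[2][1] = 10 + -4 = 6) = -10 (attained at k = 1)
  C[1][2] = min over k of (A[1][0] + B[0][2] = 4 + 3 = 7, A[1][1] + B[1][2] = -5 + 1 = -4, A[1][2] + B[2][2] = 10 + 3 = 13) = -4 (attained at k = 1)
  C[2][0] = min over k of (A[2][0] + B[0][0] = 8 + -2 = 6, A[2][1] + B[1][0] = 2 + 0 = 2, A[2][2] + B[2][0] = -5 + -3 = -8) = -8 (attained at k = 2)
  C[2][1] = min over k of (A[2][0] + B[0][1] = 8 + 10 = 18, A[2][1] + B[1][1] = 2 + -5 = -3, A[2][2] + B[2][1] = -5 + -4 = -9) = -9 (attained at k = 2)
  C[2][2] = min over k of (A[2][0] + B[0][2] = 8 + 3 = 11, A[2][1] + B[1][2] = 2 + 1 = 3, A[2][2] + B[2][2] = -5 + 3 = -2) = -2 (attained at k = 2)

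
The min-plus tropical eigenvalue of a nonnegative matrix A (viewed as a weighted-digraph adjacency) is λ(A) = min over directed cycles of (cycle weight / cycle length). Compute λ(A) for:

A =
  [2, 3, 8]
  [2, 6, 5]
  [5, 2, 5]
λ(A) = 2

Enumerate directed cycles and compute their means (weight / length). Sample:
  cycle 0 → 0: weight = 2, length = 1, mean = 2/1 ≈ 2.000
  cycle 1 → 1: weight = 6, length = 1, mean = 6/1 ≈ 6.000
  cycle 2 → 2: weight = 5, length = 1, mean = 5/1 ≈ 5.000
  cycle 0 → 1 → 0: weight = 5, length = 2, mean = 5/2 ≈ 2.500
  cycle 0 → 2 → 0: weight = 13, length = 2, mean = 13/2 ≈ 6.500
  cycle 1 → 0 → 1: weight = 5, length = 2, mean = 5/2 ≈ 2.500
Minimum mean = 2.000, attained e.g. along the cycle 0 → 0 with weight 2 and length 1. So λ(A) = 2/1 = 2.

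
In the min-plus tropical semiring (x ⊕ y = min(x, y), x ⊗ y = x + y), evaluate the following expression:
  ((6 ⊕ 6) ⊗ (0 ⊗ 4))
((6 ⊕ 6) ⊗ (0 ⊗ 4)) = 10

Expand innermost to outermost. Recall ⊕ takes the minimum of its arguments and ⊗ takes their sum. Working out the expression ((6 ⊕ 6) ⊗ (0 ⊗ 4)) gives 10.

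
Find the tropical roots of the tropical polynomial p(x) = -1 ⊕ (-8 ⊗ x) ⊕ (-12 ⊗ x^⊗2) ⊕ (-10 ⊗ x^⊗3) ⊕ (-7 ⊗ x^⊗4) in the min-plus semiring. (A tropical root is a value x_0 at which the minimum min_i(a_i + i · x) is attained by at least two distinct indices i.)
Roots: {-3, -2, 4, 7}

Each tropical root is a break point of the lower envelope of the lines y = a_i + i · x (there are 5 lines, with slopes 0, 1, ..., 4). Only the lines that attain the minimum somewhere contribute to roots; other lines are dominated. Here the surviving (envelope) indices are i = 4, i = 3, i = 2, i = 1, i = 0.
Intersections between consecutive envelope lines give the roots: for adjacent envelope indices i < j the intersection is x = (a_i − a_j) / (j − i). Reading off the sorted break points: {-3, -2, 4, 7}.
Verification: at each break x_0, at least two indices attain the minimum of min_i(a_i + i · x_0).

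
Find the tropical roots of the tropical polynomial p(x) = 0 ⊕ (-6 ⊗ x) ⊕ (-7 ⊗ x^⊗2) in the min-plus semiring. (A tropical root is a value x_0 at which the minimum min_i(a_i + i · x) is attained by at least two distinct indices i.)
Roots: {1, 6}

Each tropical root is a break point of the lower envelope of the lines y = a_i + i · x (there are 3 lines, with slopes 0, 1, ..., 2). Only the lines that attain the minimum somewhere contribute to roots; other lines are dominated. Here the surviving (envelope) indices are i = 2, i = 1, i = 0.
Intersections between consecutive envelope lines give the roots: for adjacent envelope indices i < j the intersection is x = (a_i − a_j) / (j − i). Reading off the sorted break points: {1, 6}.
Verification: at each break x_0, at least two indices attain the minimum of min_i(a_i + i · x_0).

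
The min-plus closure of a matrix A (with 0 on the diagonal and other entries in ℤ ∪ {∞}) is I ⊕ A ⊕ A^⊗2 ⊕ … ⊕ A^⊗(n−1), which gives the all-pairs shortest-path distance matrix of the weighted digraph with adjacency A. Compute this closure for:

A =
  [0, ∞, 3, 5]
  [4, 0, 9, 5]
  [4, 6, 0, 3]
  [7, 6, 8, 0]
Closure =
  [0, 9, 3, 5]
  [4, 0, 7, 5]
  [4, 6, 0, 3]
  [7, 6, 8, 0]

This is the Floyd-Warshall all-pairs shortest-path computation. For each intermediate vertex k = 0, 1, …, 3, update dist[i][j] ← min(dist[i][j], dist[i][k] + dist[k][j]). The final matrix gives, for each (i, j), the minimum total weight of any directed path from i to j (possibly empty when i = j).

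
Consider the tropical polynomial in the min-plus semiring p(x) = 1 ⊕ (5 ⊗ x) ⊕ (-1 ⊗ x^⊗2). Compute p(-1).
p(-1) = -3

A tropical monomial a ⊗ x^⊗i evaluates to a + i · x. Evaluating each term at x = -1:
  Term 0 contributes 1 + 0 · -1 = 1
  Term 1 contributes 5 + 1 · -1 = 4
  Term 2 contributes -1 + 2 · -1 = -3
p(-1) = ⊕ of these = min[1, 4, -3] = -3.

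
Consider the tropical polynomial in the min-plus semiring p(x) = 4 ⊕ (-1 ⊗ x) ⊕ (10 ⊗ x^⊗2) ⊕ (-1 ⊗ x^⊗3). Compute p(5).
p(5) = 4

A tropical monomial a ⊗ x^⊗i evaluates to a + i · x. Evaluating each term at x = 5:
  Term 0 contributes 4 + 0 · 5 = 4
  Term 1 contributes -1 + 1 · 5 = 4
  Term 2 contributes 10 + 2 · 5 = 20
  Term 3 contributes -1 + 3 · 5 = 14
p(5) = ⊕ of these = min[4, 4, 20, 14] = 4.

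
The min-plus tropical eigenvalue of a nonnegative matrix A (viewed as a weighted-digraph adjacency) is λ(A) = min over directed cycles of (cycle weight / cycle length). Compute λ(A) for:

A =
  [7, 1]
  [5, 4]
λ(A) = 3

Enumerate directed cycles and compute their means (weight / length). Sample:
  cycle 0 → 0: weight = 7, length = 1, mean = 7/1 ≈ 7.000
  cycle 1 → 1: weight = 4, length = 1, mean = 4/1 ≈ 4.000
  cycle 0 → 1 → 0: weight = 6, length = 2, mean = 6/2 ≈ 3.000
  cycle 1 → 0 → 1: weight = 6, length = 2, mean = 6/2 ≈ 3.000
Minimum mean = 3.000, attained e.g. along the cycle 0 → 1 → 0 with weight 6 and length 2. So λ(A) = 6/2 = 3.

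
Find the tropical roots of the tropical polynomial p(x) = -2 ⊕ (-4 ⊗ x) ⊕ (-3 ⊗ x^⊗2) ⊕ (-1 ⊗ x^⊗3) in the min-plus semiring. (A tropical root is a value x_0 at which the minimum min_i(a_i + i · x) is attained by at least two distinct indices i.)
Roots: {-2, -1, 2}

Each tropical root is a break point of the lower envelope of the lines y = a_i + i · x (there are 4 lines, with slopes 0, 1, ..., 3). Only the lines that attain the minimum somewhere contribute to roots; other lines are dominated. Here the surviving (envelope) indices are i = 3, i = 2, i = 1, i = 0.
Intersections between consecutive envelope lines give the roots: for adjacent envelope indices i < j the intersection is x = (a_i − a_j) / (j − i). Reading off the sorted break points: {-2, -1, 2}.
Verification: at each break x_0, at least two indices attain the minimum of min_i(a_i + i · x_0).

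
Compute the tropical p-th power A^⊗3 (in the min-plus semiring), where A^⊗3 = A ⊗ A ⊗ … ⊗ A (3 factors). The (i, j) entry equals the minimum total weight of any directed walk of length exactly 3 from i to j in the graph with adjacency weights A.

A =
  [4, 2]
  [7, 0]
A^⊗3 =
  [9, 2]
  [7, 0]

Each entry (A^⊗3)_ij equals the minimum over all length-3 walks i = v_0 → v_1 → … → v_3 = j of Σ_t A[v_t][v_{t+1}]. For example, for (i, j) = (0, 1) we minimise over 4 possible intermediate vertex sequences; the minimum is 2, attained along the walk 0 → 1 → 1 → 1.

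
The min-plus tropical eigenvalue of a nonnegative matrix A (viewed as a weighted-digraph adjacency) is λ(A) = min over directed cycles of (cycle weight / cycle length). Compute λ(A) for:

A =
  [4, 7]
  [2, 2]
λ(A) = 2

Enumerate directed cycles and compute their means (weight / length). Sample:
  cycle 0 → 0: weight = 4, length = 1, mean = 4/1 ≈ 4.000
  cycle 1 → 1: weight = 2, length = 1, mean = 2/1 ≈ 2.000
  cycle 0 → 1 → 0: weight = 9, length = 2, mean = 9/2 ≈ 4.500
  cycle 1 → 0 → 1: weight = 9, length = 2, mean = 9/2 ≈ 4.500
Minimum mean = 2.000, attained e.g. along the cycle 1 → 1 with weight 2 and length 1. So λ(A) = 2/1 = 2.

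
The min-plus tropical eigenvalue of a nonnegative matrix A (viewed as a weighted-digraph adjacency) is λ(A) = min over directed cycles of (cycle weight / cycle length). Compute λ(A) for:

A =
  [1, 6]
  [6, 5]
λ(A) = 1

Enumerate directed cycles and compute their means (weight / length). Sample:
  cycle 0 → 0: weight = 1, length = 1, mean = 1/1 ≈ 1.000
  cycle 1 → 1: weight = 5, length = 1, mean = 5/1 ≈ 5.000
  cycle 0 → 1 → 0: weight = 12, length = 2, mean = 12/2 ≈ 6.000
  cycle 1 → 0 → 1: weight = 12, length = 2, mean = 12/2 ≈ 6.000
Minimum mean = 1.000, attained e.g. along the cycle 0 → 0 with weight 1 and length 1. So λ(A) = 1/1 = 1.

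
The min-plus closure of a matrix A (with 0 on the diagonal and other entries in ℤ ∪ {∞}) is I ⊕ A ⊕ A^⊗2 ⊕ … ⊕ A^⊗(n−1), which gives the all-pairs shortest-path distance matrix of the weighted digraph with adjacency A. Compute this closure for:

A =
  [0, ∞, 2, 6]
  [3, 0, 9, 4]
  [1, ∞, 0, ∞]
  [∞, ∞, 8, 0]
Closure =
  [0, ∞, 2, 6]
  [3, 0, 5, 4]
  [1, ∞, 0, 7]
  [9, ∞, 8, 0]

This is the Floyd-Warshall all-pairs shortest-path computation. For each intermediate vertex k = 0, 1, …, 3, update dist[i][j] ← min(dist[i][j], dist[i][k] + dist[k][j]). The final matrix gives, for each (i, j), the minimum total weight of any directed path from i to j (possibly empty when i = j).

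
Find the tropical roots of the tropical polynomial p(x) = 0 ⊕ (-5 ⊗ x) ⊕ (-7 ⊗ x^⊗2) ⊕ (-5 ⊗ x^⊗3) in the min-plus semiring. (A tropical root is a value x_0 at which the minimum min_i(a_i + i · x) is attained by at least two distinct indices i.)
Roots: {-2, 2, 5}

Each tropical root is a break point of the lower envelope of the lines y = a_i + i · x (there are 4 lines, with slopes 0, 1, ..., 3). Only the lines that attain the minimum somewhere contribute to roots; other lines are dominated. Here the surviving (envelope) indices are i = 3, i = 2, i = 1, i = 0.
Intersections between consecutive envelope lines give the roots: for adjacent envelope indices i < j the intersection is x = (a_i − a_j) / (j − i). Reading off the sorted break points: {-2, 2, 5}.
Verification: at each break x_0, at least two indices attain the minimum of min_i(a_i + i · x_0).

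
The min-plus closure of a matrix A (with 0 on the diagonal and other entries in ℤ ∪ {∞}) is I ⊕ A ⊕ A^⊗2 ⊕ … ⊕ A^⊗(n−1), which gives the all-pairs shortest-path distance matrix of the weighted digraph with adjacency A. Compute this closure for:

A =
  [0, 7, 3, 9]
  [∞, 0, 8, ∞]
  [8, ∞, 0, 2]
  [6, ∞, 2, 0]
Closure =
  [0, 7, 3, 5]
  [16, 0, 8, 10]
  [8, 15, 0, 2]
  [6, 13, 2, 0]

This is the Floyd-Warshall all-pairs shortest-path computation. For each intermediate vertex k = 0, 1, …, 3, update dist[i][j] ← min(dist[i][j], dist[i][k] + dist[k][j]). The final matrix gives, for each (i, j), the minimum total weight of any directed path from i to j (possibly empty when i = j).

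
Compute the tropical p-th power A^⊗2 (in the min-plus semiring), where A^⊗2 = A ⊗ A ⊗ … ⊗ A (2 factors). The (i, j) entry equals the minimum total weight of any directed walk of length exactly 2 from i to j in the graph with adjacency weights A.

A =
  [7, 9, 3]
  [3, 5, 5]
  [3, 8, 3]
A^⊗2 =
  [6, 11, 6]
  [8, 10, 6]
  [6, 11, 6]

Each entry (A^⊗2)_ij equals the minimum over all length-2 walks i = v_0 → v_1 → … → v_2 = j of Σ_t A[v_t][v_{t+1}]. For example, for (i, j) = (0, 2) we minimise over 3 possible intermediate vertex sequences; the minimum is 6, attained along the walk 0 → 2 → 2.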